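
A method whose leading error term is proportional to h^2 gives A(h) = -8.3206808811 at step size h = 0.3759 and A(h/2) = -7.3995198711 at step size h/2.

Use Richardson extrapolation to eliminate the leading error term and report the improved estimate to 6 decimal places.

Order 2 gives 2^r = 4 and 2^r − 1 = 3.
2^2 × A(h/2) = -29.5980794844; minus A(h) gives -21.2773986033.
R = (-21.2773986033)/3 = -7.0924662011

-7.092466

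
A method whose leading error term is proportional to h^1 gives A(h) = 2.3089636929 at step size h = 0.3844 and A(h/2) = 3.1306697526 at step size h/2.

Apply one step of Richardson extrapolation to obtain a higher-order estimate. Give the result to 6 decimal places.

3.952376

The method has order 1: 2^1 = 2.
Numerator 2 × A(h/2) − A(h) = 2 × 3.1306697526 − 2.3089636929 = 3.9523758123
3.9523758123 ÷ 1 = 3.9523758123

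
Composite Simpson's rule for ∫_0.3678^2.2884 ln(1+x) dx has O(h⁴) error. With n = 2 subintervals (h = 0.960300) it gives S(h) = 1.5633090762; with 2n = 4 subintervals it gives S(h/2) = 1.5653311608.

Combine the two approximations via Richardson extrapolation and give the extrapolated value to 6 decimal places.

With r = 4 the leading error scales as h^4, so the weight is 2^4 = 16.
2^4 × A(h/2) = 25.0452985728; minus A(h) gives 23.4819894966.
23.4819894966 ÷ 15 = 1.5654659664

1.565466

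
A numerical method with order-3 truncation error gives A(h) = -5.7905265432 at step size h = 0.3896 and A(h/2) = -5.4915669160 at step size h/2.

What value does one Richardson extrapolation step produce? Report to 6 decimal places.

The method has order 3: 2^3 = 8.
8×(-5.4915669160) = -43.9325353280; subtract (-5.7905265432) → -38.1420087848
Extrapolated: (-38.1420087848) / 7 = -5.4488583978
Correction |R − A(h/2)| = 4.271e-02; gap |A(h/2) − A(h)| = 2.990e-01.

-5.448858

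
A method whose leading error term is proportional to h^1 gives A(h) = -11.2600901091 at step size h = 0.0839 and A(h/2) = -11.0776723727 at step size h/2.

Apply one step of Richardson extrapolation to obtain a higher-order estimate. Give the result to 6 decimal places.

-10.895255

Error is O(h^1); halving h shrinks it by 2^1 = 2.
Top: 2(-11.0776723727) − (-11.2600901091) = -10.8952546363
R = (-10.8952546363)/1 = -10.8952546363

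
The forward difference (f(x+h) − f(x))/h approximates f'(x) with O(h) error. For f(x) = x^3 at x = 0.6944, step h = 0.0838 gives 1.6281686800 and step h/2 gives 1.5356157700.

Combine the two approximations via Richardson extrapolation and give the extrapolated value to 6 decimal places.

Leading term ∝ h^1; use weight 2 = 2^1.
Weighted: 3.0712315400 − 1.6281686800 = 1.4430628600
Extrapolated: 1.4430628600 / 1 = 1.4430628600

1.443063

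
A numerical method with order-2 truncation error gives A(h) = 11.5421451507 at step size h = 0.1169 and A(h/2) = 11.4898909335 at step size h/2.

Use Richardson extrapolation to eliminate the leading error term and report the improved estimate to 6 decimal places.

Leading term ∝ h^2; use weight 4 = 2^2.
Difference of the inputs: 11.4898909335 − 11.5421451507 = -0.0522542172
Correction (A(h/2) − A(h))/(4 − 1) = (-0.0522542172)/3 = -0.0174180724
R = 11.4898909335 − 0.0174180724 = 11.4724728611

11.472473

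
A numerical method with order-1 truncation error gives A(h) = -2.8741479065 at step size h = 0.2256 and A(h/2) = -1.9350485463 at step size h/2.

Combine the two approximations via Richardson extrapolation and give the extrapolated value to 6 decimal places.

r = 1: numerator weight 2, denominator 1.
Weighted: (-3.8700970926) − (-2.8741479065) = -0.9959491861
Extrapolated: (-0.9959491861) / 1 = -0.9959491861

-0.995949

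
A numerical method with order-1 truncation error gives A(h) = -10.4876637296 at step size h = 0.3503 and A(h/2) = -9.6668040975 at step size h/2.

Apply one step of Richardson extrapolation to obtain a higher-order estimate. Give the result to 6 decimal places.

r = 1: numerator weight 2, denominator 1.
Weighted: (-19.3336081950) − (-10.4876637296) = -8.8459444654
(2 × (-9.6668040975) − (-10.4876637296))/(2 − 1) = -8.8459444654
Correction |R − A(h/2)| = 8.209e-01; gap |A(h/2) − A(h)| = 8.209e-01.

-8.845944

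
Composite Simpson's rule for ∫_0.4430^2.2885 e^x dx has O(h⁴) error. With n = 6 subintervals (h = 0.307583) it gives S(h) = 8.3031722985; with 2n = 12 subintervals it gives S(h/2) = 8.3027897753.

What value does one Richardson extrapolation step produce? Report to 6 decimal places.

Order 4 gives 2^r = 16 and 2^r − 1 = 15.
2^4·A(h/2) = 132.8446364048; minus A(h) gives 124.5414641063.
Divide by 2^4 − 1 = 15.
Result: 8.3027642738

8.302764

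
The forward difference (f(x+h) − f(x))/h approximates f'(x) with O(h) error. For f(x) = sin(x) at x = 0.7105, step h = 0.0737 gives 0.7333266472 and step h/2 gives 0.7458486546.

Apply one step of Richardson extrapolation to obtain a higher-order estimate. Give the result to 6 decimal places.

r = 1, so 2^r = 2.
2^1 × A(h/2) = 1.4916973092; minus A(h) gives 0.7583706620.
Denominator 2 − 1 = 1.
0.7583706620 ÷ 1 = 0.7583706620

0.758371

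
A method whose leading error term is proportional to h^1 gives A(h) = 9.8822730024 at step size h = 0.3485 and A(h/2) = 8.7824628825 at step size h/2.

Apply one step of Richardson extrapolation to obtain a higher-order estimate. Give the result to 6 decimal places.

With r = 1 the leading error scales as h^1, so the weight is 2^1 = 2.
Difference of the inputs: 8.7824628825 − 9.8822730024 = -1.0998101199
Correction (A(h/2) − A(h))/(2 − 1) = (-1.0998101199)/1 = -1.0998101199
R = 8.7824628825 − 1.0998101199 = 7.6826527626

7.682653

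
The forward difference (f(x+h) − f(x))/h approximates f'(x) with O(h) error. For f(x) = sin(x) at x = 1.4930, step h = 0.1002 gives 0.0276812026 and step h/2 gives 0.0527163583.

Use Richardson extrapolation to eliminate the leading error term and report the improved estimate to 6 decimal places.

Method order is 1; weight 2^1 = 2.
Top: 2(0.0527163583) − (0.0276812026) = 0.0777515140
Divide by 2^1 − 1 = 1.
0.0777515140 ÷ 1 = 0.0777515140

0.077752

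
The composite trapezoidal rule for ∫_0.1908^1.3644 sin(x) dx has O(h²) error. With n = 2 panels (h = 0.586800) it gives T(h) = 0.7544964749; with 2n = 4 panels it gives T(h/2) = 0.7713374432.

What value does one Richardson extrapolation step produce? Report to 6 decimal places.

Error is O(h^2); halving h shrinks it by 2^2 = 4.
A(h/2) − A(h) = 0.7713374432 − 0.7544964749 = 0.0168409683
Correction (A(h/2) − A(h))/(4 − 1) = 0.0168409683/3 = 0.0056136561
R = 0.7713374432 + 0.0056136561 = 0.7769510993

0.776951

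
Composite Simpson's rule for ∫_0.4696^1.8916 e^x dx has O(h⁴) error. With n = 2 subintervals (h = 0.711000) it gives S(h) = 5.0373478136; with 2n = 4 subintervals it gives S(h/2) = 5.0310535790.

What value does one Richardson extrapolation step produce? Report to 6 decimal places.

5.030634

Leading term ∝ h^4; use weight 16 = 2^4.
16·5.0310535790 = 80.4968572640; 80.4968572640 − 5.0373478136 = 75.4595094504
Extrapolated: 75.4595094504 / 15 = 5.0306339634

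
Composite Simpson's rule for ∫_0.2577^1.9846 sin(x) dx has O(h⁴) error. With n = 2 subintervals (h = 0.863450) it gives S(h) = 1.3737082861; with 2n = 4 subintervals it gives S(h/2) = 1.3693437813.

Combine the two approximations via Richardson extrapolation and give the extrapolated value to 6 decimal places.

Order 4 gives 2^r = 16 and 2^r − 1 = 15.
Weighted: 21.9095005008 − 1.3737082861 = 20.5357922147
Extrapolated: 20.5357922147 / 15 = 1.3690528143
Shift from A(h/2): −0.0002909670.

1.369053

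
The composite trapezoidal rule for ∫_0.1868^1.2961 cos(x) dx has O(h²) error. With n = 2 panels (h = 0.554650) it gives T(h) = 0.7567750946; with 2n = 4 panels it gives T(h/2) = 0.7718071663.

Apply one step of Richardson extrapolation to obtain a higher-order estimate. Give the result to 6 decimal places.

r = 2: numerator weight 4, denominator 3.
4 × 0.7718071663 = 3.0872286652; subtract 0.7567750946 → 2.3304535706
(4 × 0.7718071663 − 0.7567750946)/(4 − 1) = 0.7768178569

0.776818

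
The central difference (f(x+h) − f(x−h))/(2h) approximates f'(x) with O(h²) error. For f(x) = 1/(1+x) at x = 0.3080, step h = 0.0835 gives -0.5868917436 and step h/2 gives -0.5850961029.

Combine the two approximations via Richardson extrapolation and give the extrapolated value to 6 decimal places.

Error is O(h^2); halving h shrinks it by 2^2 = 4.
4 × (-0.5850961029) = -2.3403844116; (-2.3403844116) − (-0.5868917436) = -1.7534926680
(4 × (-0.5850961029) − (-0.5868917436))/(4 − 1) = -0.5844975560

-0.584498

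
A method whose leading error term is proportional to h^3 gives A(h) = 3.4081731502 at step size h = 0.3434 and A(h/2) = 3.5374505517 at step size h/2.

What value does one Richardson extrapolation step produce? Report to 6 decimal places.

Error is O(h^3); halving h shrinks it by 2^3 = 8.
8×3.5374505517 − 3.4081731502 = 24.8914312634
Extrapolated: 24.8914312634 / 7 = 3.5559187519
Correction |R − A(h/2)| = 1.847e-02; gap |A(h/2) − A(h)| = 1.293e-01.

3.555919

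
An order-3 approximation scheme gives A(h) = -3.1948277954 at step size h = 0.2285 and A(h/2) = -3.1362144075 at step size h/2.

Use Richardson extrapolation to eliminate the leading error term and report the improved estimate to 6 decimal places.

-3.127841

Leading term ∝ h^3; use weight 8 = 2^3.
Difference of the inputs: -3.1362144075 − (-3.1948277954) = 0.0586133879
Divide by 2^3 − 1 = 7: 0.0586133879/7 = 0.0083733411
R = -3.1362144075 + 0.0083733411 = -3.1278410664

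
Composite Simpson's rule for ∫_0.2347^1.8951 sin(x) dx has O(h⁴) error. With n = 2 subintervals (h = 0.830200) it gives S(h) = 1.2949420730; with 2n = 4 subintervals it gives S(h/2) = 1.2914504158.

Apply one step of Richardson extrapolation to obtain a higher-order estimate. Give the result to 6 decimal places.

With r = 4 the leading error scales as h^4, so the weight is 2^4 = 16.
Weighted: 20.6632066528 − 1.2949420730 = 19.3682645798
R = 19.3682645798/15 = 1.2912176387

1.291218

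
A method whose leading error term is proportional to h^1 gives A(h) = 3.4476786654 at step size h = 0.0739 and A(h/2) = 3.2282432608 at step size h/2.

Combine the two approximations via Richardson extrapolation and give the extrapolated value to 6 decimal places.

3.008808

The method has order 1: 2^1 = 2.
A(h/2) − A(h) = 3.2282432608 − 3.4476786654 = -0.2194354046
Divide by 2^1 − 1 = 1: (-0.2194354046)/1 = -0.2194354046
R = A(h/2) + (A(h/2) − A(h))/1 = 3.2282432608 − 0.2194354046 = 3.0088078562
Gap between inputs: 2.194e-01; correction applied: −0.2194354046.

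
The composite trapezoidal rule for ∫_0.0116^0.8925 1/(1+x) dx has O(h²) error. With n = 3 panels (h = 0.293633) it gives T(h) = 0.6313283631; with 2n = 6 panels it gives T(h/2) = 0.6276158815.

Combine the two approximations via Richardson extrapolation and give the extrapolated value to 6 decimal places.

r = 2, so 2^r = 4.
A(h/2) − A(h) = 0.6276158815 − 0.6313283631 = -0.0037124816
Divide by 2^2 − 1 = 3: (-0.0037124816)/3 = -0.0012374939
R = 0.6276158815 − 0.0012374939 = 0.6263783876

0.626378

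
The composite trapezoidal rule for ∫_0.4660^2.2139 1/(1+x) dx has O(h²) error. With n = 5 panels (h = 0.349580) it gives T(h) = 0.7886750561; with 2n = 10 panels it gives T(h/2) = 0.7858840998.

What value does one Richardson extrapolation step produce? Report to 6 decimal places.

0.784954

r = 2: numerator weight 4, denominator 3.
4*0.7858840998 = 3.1435363992; 3.1435363992 − 0.7886750561 = 2.3548613431
(4*0.7858840998 − 0.7886750561)/(4 − 1) = 0.7849537810
Correction |R − A(h/2)| = 9.303e-04; gap |A(h/2) − A(h)| = 2.791e-03.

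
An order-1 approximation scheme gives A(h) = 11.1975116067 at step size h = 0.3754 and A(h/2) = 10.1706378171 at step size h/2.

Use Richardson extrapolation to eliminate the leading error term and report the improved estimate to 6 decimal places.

9.143764

Order 1 gives 2^r = 2 and 2^r − 1 = 1.
2·10.1706378171 = 20.3412756342; 20.3412756342 − 11.1975116067 = 9.1437640275
Denominator 2 − 1 = 1.
Result: 9.1437640275
Gap between inputs: 1.027e+00; correction applied: −1.0268737896.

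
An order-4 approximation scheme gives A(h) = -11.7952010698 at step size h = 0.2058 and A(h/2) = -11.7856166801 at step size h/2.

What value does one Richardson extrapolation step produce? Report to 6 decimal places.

-11.784978

Order 4 gives 2^r = 16 and 2^r − 1 = 15.
A(h/2) − A(h) = -11.7856166801 − (-11.7952010698) = 0.0095843897
Correction (A(h/2) − A(h))/(16 − 1) = 0.0095843897/15 = 0.0006389593
R = -11.7856166801 + 0.0006389593 = -11.7849777208
Shift from A(h/2): +0.0006389593.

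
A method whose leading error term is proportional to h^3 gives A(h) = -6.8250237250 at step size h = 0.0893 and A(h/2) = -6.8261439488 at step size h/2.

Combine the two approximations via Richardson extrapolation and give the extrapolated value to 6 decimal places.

-6.826304

Error is O(h^3); halving h shrinks it by 2^3 = 8.
Top: 8(-6.8261439488) − (-6.8250237250) = -47.7841278654
Denominator 8 − 1 = 7.
Result: -6.8263039808
Gap between inputs: 1.120e-03; correction applied: −0.0001600320.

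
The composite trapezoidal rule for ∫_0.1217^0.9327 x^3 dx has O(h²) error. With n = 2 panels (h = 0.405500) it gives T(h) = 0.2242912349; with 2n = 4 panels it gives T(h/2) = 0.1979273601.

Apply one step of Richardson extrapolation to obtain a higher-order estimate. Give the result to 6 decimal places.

0.189139

Error is O(h^2); halving h shrinks it by 2^2 = 4.
2^2×A(h/2) = 0.7917094404; minus A(h) gives 0.5674182055.
Extrapolated: 0.5674182055 / 3 = 0.1891394018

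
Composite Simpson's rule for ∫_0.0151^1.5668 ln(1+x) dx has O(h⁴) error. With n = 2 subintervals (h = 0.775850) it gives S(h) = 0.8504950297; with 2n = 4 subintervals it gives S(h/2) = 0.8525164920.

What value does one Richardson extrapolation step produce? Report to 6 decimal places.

Leading term ∝ h^4; use weight 16 = 2^4.
16 × 0.8525164920 − 0.8504950297 = 12.7897688423
Divide by 2^4 − 1 = 15.
Extrapolated: 12.7897688423 / 15 = 0.8526512562
Gap between inputs: 2.021e-03; correction applied: +0.0001347642.

0.852651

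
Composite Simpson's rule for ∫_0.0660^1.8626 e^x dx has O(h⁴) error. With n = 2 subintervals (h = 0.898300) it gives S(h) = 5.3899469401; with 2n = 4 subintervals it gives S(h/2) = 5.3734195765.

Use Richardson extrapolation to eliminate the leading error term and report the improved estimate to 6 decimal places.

The method has order 4: 2^4 = 16.
16·5.3734195765 − 5.3899469401 = 80.5847662839
R = 80.5847662839/15 = 5.3723177523

5.372318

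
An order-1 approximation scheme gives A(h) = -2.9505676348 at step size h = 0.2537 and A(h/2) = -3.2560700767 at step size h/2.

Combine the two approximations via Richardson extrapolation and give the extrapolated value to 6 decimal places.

-3.561573

The method has order 1: 2^1 = 2.
2 × (-3.2560700767) = -6.5121401534; subtract (-2.9505676348) → -3.5615725186
Divide by 2^1 − 1 = 1.
So the Richardson estimate is -3.5615725186.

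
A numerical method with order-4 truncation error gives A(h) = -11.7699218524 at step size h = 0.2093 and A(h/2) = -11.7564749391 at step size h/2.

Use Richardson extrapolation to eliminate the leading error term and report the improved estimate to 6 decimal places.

Leading term ∝ h^4; use weight 16 = 2^4.
16*(-11.7564749391) = -188.1035990256; (-188.1035990256) − (-11.7699218524) = -176.3336771732
Extrapolated: (-176.3336771732) / 15 = -11.7555784782

-11.755578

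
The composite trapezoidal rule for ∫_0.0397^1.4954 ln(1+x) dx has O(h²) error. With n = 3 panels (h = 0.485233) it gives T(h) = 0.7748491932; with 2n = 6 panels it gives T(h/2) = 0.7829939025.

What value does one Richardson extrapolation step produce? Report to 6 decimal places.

0.785709

Error is O(h^2); halving h shrinks it by 2^2 = 4.
4*0.7829939025 − 0.7748491932 = 2.3571264168
Denominator 4 − 1 = 3.
Extrapolated: 2.3571264168 / 3 = 0.7857088056
Shift from A(h/2): +0.0027149031.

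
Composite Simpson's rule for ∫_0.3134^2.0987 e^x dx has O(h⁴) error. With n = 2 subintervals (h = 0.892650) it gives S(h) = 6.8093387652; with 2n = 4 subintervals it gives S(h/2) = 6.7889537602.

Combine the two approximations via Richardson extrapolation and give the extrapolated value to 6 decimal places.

The method has order 4: 2^4 = 16.
Numerator 16·A(h/2) − A(h) = 16·6.7889537602 − 6.8093387652 = 101.8139213980
Denominator 16 − 1 = 15.
Result: 6.7875947599

6.787595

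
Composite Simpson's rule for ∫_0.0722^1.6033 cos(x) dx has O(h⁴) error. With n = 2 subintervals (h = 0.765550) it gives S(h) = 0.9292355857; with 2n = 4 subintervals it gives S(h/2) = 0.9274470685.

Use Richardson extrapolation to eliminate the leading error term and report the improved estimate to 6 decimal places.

0.927328

Leading term ∝ h^4; use weight 16 = 2^4.
16*0.9274470685 − 0.9292355857 = 13.9099175103
Denominator 16 − 1 = 15.
(16*0.9274470685 − 0.9292355857)/(16 − 1) = 0.9273278340
Shift from A(h/2): −0.0001192345.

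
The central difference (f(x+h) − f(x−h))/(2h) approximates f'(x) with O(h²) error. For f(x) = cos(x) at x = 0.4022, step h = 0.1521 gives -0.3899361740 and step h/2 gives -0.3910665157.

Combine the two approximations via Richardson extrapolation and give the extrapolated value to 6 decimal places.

-0.391443

Error is O(h^2); halving h shrinks it by 2^2 = 4.
Top: 4(-0.3910665157) − (-0.3899361740) = -1.1743298888
(-1.1743298888) ÷ 3 = -0.3914432963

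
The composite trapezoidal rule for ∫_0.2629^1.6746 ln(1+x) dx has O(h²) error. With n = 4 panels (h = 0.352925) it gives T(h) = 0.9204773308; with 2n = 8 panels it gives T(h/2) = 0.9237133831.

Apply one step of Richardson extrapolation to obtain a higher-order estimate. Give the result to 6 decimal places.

With r = 2 the leading error scales as h^2, so the weight is 2^2 = 4.
Difference of the inputs: 0.9237133831 − 0.9204773308 = 0.0032360523
Correction (A(h/2) − A(h))/(4 − 1) = 0.0032360523/3 = 0.0010786841
R = 0.9237133831 + 0.0010786841 = 0.9247920672

0.924792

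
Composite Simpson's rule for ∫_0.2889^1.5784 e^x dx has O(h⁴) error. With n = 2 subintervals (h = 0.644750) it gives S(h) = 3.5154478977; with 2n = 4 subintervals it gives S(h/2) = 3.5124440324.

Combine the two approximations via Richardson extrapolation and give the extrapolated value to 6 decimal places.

3.512244

Error is O(h^4); halving h shrinks it by 2^4 = 16.
16·3.5124440324 = 56.1991045184; subtract 3.5154478977 → 52.6836566207
Denominator 16 − 1 = 15.
So the Richardson estimate is 3.5122437747.
Shift from A(h/2): −0.0002002577.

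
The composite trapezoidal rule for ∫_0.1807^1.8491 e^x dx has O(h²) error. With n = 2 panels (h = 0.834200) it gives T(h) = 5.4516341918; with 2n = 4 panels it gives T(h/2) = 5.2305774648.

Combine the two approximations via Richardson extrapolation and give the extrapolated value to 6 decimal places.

5.156892

r = 2: numerator weight 4, denominator 3.
4 × 5.2305774648 = 20.9223098592; subtract 5.4516341918 → 15.4706756674
Extrapolated: 15.4706756674 / 3 = 5.1568918891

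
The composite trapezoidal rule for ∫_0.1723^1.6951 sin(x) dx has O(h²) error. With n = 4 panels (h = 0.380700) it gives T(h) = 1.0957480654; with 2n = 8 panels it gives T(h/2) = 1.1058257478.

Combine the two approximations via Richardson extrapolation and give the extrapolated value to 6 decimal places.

1.109185

Order 2 gives 2^r = 4 and 2^r − 1 = 3.
A(h/2) − A(h) = 1.1058257478 − 1.0957480654 = 0.0100776824
Divide by 2^2 − 1 = 3: 0.0100776824/3 = 0.0033592275
R = A(h/2) + (A(h/2) − A(h))/3 = 1.1058257478 + 0.0033592275 = 1.1091849753
Shift from A(h/2): +0.0033592275.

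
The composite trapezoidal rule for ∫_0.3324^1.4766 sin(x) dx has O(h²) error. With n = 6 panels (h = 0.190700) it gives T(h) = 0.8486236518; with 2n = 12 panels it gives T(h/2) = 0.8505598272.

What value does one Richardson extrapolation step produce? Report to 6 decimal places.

Order 2 gives 2^r = 4 and 2^r − 1 = 3.
Numerator 4 × A(h/2) − A(h) = 4 × 0.8505598272 − 0.8486236518 = 2.5536156570
Denominator 4 − 1 = 3.
Extrapolated: 2.5536156570 / 3 = 0.8512052190
Gap between inputs: 1.936e-03; correction applied: +0.0006453918.

0.851205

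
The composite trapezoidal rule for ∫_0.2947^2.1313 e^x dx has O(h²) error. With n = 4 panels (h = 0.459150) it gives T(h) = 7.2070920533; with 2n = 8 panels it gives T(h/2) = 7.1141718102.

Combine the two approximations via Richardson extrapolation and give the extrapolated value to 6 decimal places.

7.083198

Method order is 2; weight 2^2 = 4.
Numerator 4×A(h/2) − A(h) = 4×7.1141718102 − 7.2070920533 = 21.2495951875
Extrapolated: 21.2495951875 / 3 = 7.0831983958
Correction |R − A(h/2)| = 3.097e-02; gap |A(h/2) − A(h)| = 9.292e-02.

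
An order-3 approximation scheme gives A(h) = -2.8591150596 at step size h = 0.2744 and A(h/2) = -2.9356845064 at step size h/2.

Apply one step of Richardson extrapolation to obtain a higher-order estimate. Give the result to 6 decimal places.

Method order is 3; weight 2^3 = 8.
2^3×A(h/2) = -23.4854760512; minus A(h) gives -20.6263609916.
Denominator 8 − 1 = 7.
(-20.6263609916) ÷ 7 = -2.9466229988
Gap between inputs: 7.657e-02; correction applied: −0.0109384924.

-2.946623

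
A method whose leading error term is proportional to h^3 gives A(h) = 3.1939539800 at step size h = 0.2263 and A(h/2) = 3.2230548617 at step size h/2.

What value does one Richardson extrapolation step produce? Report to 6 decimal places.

3.227212

Method order is 3; weight 2^3 = 8.
8·3.2230548617 = 25.7844388936; subtract 3.1939539800 → 22.5904849136
Extrapolated: 22.5904849136 / 7 = 3.2272121305
Gap between inputs: 2.910e-02; correction applied: +0.0041572688.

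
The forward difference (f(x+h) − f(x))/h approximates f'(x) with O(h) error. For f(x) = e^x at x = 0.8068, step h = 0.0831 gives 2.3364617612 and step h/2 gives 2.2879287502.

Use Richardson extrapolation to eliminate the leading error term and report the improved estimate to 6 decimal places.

Order 1 gives 2^r = 2 and 2^r − 1 = 1.
2*2.2879287502 = 4.5758575004; subtract 2.3364617612 → 2.2393957392
2.2393957392 ÷ 1 = 2.2393957392

2.239396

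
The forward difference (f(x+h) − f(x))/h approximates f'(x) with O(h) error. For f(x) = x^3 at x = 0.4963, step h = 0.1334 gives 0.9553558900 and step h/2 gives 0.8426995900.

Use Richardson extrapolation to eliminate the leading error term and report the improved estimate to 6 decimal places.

0.730043

Order 1 gives 2^r = 2 and 2^r − 1 = 1.
Weighted: 1.6853991800 − 0.9553558900 = 0.7300432900
Denominator 2 − 1 = 1.
Result: 0.7300432900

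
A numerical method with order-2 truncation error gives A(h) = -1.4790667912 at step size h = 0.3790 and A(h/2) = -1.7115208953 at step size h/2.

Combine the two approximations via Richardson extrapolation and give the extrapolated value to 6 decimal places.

-1.789006

The method has order 2: 2^2 = 4.
A(h/2) − A(h) = -1.7115208953 − (-1.4790667912) = -0.2324541041
Correction (A(h/2) − A(h))/(4 − 1) = (-0.2324541041)/3 = -0.0774847014
R = A(h/2) + (A(h/2) − A(h))/3 = -1.7115208953 − 0.0774847014 = -1.7890055967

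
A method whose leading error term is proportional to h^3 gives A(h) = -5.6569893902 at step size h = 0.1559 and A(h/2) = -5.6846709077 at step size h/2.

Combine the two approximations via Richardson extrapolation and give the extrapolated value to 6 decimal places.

-5.688625

Error is O(h^3); halving h shrinks it by 2^3 = 8.
Numerator 8*A(h/2) − A(h) = 8*(-5.6846709077) − (-5.6569893902) = -39.8203778714
Divide by 2^3 − 1 = 7.
(8*(-5.6846709077) − (-5.6569893902))/(8 − 1) = -5.6886254102
Gap between inputs: 2.768e-02; correction applied: −0.0039545025.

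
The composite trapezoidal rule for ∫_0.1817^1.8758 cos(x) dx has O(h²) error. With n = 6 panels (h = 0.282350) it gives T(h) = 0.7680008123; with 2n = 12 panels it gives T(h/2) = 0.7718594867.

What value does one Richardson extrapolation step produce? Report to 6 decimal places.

0.773146

r = 2: numerator weight 4, denominator 3.
Top: 4(0.7718594867) − (0.7680008123) = 2.3194371345
Divide by 2^2 − 1 = 3.
Result: 0.7731457115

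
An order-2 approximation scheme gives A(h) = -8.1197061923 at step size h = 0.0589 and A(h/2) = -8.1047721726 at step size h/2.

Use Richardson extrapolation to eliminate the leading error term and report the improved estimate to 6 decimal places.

Error is O(h^2); halving h shrinks it by 2^2 = 4.
Difference of the inputs: -8.1047721726 − (-8.1197061923) = 0.0149340197
Divide by 2^2 − 1 = 3: 0.0149340197/3 = 0.0049780066
R = A(h/2) + (A(h/2) − A(h))/3 = -8.1047721726 + 0.0049780066 = -8.0997941660

-8.099794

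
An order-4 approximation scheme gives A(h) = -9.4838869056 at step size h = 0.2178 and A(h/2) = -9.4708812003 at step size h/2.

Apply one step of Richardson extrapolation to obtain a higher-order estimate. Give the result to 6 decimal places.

r = 4: numerator weight 16, denominator 15.
Numerator 16×A(h/2) − A(h) = 16×(-9.4708812003) − (-9.4838869056) = -142.0502122992
Extrapolated: (-142.0502122992) / 15 = -9.4700141533
Shift from A(h/2): +0.0008670470.

-9.470014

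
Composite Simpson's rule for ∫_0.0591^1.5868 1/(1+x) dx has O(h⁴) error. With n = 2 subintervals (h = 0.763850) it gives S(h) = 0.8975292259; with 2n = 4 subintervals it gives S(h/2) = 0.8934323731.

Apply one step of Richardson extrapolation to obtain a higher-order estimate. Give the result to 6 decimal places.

0.893159

r = 4, so 2^r = 16.
A(h/2) − A(h) = 0.8934323731 − 0.8975292259 = -0.0040968528
Divide by 2^4 − 1 = 15: (-0.0040968528)/15 = -0.0002731235
R = A(h/2) + (A(h/2) − A(h))/15 = 0.8934323731 − 0.0002731235 = 0.8931592496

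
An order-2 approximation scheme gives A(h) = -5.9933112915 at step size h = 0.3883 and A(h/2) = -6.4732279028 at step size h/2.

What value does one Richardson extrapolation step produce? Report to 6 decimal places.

-6.633200

r = 2: numerator weight 4, denominator 3.
2^2 × A(h/2) = -25.8929116112; minus A(h) gives -19.8996003197.
Extrapolated: (-19.8996003197) / 3 = -6.6332001066
Gap between inputs: 4.799e-01; correction applied: −0.1599722038.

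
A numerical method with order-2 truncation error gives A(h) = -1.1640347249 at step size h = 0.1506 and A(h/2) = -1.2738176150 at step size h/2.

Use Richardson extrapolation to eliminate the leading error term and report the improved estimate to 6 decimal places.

r = 2: numerator weight 4, denominator 3.
4·(-1.2738176150) − (-1.1640347249) = -3.9312357351
(-3.9312357351) ÷ 3 = -1.3104119117
Shift from A(h/2): −0.0365942967.

-1.310412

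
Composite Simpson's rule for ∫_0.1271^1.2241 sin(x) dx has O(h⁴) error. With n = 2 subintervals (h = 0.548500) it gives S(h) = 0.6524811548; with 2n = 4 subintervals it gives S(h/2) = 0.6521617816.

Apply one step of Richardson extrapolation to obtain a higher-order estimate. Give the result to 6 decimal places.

r = 4, so 2^r = 16.
Top: 16(0.6521617816) − (0.6524811548) = 9.7821073508
Divide by 2^4 − 1 = 15.
9.7821073508 ÷ 15 = 0.6521404901
Correction |R − A(h/2)| = 2.129e-05; gap |A(h/2) − A(h)| = 3.194e-04.

0.652140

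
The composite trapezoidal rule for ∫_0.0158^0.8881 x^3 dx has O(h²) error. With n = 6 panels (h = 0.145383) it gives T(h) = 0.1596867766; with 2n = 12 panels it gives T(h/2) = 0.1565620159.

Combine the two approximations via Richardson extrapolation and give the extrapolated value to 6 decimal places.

With r = 2 the leading error scales as h^2, so the weight is 2^2 = 4.
Numerator 4×A(h/2) − A(h) = 4×0.1565620159 − 0.1596867766 = 0.4665612870
0.4665612870 ÷ 3 = 0.1555204290

0.155520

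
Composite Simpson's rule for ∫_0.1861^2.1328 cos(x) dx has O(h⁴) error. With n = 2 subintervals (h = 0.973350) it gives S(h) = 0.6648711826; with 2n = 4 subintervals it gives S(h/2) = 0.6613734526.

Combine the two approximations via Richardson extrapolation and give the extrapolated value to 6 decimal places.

0.661140

Method order is 4; weight 2^4 = 16.
16 × 0.6613734526 = 10.5819752416; 10.5819752416 − 0.6648711826 = 9.9171040590
(16 × 0.6613734526 − 0.6648711826)/(16 − 1) = 0.6611402706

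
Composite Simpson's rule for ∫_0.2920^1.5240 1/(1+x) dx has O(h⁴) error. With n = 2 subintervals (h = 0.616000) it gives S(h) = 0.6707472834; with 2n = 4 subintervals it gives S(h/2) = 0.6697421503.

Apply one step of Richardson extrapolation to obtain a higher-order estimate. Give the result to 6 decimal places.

0.669675

With r = 4 the leading error scales as h^4, so the weight is 2^4 = 16.
A(h/2) − A(h) = 0.6697421503 − 0.6707472834 = -0.0010051331
Divide by 2^4 − 1 = 15: (-0.0010051331)/15 = -0.0000670089
R = A(h/2) + (A(h/2) − A(h))/15 = 0.6697421503 − 0.0000670089 = 0.6696751414
Correction |R − A(h/2)| = 6.701e-05; gap |A(h/2) − A(h)| = 1.005e-03.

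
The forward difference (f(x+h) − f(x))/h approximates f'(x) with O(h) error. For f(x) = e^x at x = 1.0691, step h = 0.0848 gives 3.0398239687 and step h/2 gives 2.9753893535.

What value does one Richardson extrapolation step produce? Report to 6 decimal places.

2.910955

Error is O(h^1); halving h shrinks it by 2^1 = 2.
Numerator 2×A(h/2) − A(h) = 2×2.9753893535 − 3.0398239687 = 2.9109547383
(2×2.9753893535 − 3.0398239687)/(2 − 1) = 2.9109547383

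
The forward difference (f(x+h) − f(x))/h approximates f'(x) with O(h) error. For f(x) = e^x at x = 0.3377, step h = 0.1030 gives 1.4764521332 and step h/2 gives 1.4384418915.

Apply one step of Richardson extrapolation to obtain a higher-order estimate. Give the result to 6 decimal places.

r = 1, so 2^r = 2.
2 × 1.4384418915 = 2.8768837830; 2.8768837830 − 1.4764521332 = 1.4004316498
Denominator 2 − 1 = 1.
Result: 1.4004316498
Shift from A(h/2): −0.0380102417.

1.400432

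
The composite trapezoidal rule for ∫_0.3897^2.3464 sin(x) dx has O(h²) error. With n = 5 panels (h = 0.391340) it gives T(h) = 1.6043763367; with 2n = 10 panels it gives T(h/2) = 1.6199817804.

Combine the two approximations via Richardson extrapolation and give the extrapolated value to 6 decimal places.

r = 2, so 2^r = 4.
4 × 1.6199817804 − 1.6043763367 = 4.8755507849
Divide by 2^2 − 1 = 3.
R = 4.8755507849/3 = 1.6251835950

1.625184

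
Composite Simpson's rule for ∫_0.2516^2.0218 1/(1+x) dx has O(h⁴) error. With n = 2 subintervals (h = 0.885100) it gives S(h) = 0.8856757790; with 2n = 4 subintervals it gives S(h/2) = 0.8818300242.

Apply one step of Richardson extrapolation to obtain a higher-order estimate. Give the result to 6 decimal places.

0.881574

Method order is 4; weight 2^4 = 16.
16×0.8818300242 = 14.1092803872; subtract 0.8856757790 → 13.2236046082
Divide by 2^4 − 1 = 15.
Extrapolated: 13.2236046082 / 15 = 0.8815736405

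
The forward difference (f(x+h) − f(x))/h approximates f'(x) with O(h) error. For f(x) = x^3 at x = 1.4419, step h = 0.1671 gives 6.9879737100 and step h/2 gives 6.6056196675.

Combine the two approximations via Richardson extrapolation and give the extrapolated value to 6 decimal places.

The method has order 1: 2^1 = 2.
2^1*A(h/2) = 13.2112393350; minus A(h) gives 6.2232656250.
Denominator 2 − 1 = 1.
Result: 6.2232656250

6.223266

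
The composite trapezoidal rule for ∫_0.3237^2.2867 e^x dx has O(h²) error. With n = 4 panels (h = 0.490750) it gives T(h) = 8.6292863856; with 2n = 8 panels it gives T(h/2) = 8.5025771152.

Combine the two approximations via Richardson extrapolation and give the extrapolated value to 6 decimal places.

8.460341

Order 2 gives 2^r = 4 and 2^r − 1 = 3.
4·8.5025771152 = 34.0103084608; 34.0103084608 − 8.6292863856 = 25.3810220752
Divide by 2^2 − 1 = 3.
R = 25.3810220752/3 = 8.4603406917
Gap between inputs: 1.267e-01; correction applied: −0.0422364235.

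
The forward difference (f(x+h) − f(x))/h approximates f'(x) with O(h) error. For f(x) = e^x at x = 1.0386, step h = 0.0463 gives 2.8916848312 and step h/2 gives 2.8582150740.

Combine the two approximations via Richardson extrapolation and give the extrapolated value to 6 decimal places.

Leading term ∝ h^1; use weight 2 = 2^1.
2*2.8582150740 = 5.7164301480; 5.7164301480 − 2.8916848312 = 2.8247453168
Denominator 2 − 1 = 1.
2.8247453168 ÷ 1 = 2.8247453168

2.824745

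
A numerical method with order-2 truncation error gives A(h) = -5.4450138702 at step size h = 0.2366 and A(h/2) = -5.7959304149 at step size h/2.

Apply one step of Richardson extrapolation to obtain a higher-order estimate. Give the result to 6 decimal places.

-5.912903

Leading term ∝ h^2; use weight 4 = 2^2.
A(h/2) − A(h) = -5.7959304149 − (-5.4450138702) = -0.3509165447
Divide by 2^2 − 1 = 3: (-0.3509165447)/3 = -0.1169721816
R = -5.7959304149 − 0.1169721816 = -5.9129025965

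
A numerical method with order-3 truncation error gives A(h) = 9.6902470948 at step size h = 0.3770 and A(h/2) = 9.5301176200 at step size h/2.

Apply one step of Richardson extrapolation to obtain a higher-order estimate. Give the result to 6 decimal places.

9.507242

The method has order 3: 2^3 = 8.
Weighted: 76.2409409600 − 9.6902470948 = 66.5506938652
Extrapolated: 66.5506938652 / 7 = 9.5072419807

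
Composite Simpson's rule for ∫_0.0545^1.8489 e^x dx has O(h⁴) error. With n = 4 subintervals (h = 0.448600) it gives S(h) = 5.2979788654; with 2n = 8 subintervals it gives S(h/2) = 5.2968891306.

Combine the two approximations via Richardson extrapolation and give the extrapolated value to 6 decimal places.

5.296816

With r = 4 the leading error scales as h^4, so the weight is 2^4 = 16.
Top: 16(5.2968891306) − (5.2979788654) = 79.4522472242
Denominator 16 − 1 = 15.
Result: 5.2968164816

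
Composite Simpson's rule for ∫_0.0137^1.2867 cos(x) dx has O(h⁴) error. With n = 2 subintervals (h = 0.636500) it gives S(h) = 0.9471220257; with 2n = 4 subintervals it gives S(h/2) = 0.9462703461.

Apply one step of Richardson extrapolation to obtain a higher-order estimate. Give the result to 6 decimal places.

Method order is 4; weight 2^4 = 16.
Top: 16(0.9462703461) − (0.9471220257) = 14.1932035119
Divide by 2^4 − 1 = 15.
(16 × 0.9462703461 − 0.9471220257)/(16 − 1) = 0.9462135675
Gap between inputs: 8.517e-04; correction applied: −0.0000567786.

0.946214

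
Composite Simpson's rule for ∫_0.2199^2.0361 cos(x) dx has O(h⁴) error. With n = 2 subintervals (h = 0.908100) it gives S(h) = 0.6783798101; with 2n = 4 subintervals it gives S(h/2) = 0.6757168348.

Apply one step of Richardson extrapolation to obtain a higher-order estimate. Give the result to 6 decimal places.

r = 4: numerator weight 16, denominator 15.
2^4*A(h/2) = 10.8114693568; minus A(h) gives 10.1330895467.
(16*0.6757168348 − 0.6783798101)/(16 − 1) = 0.6755393031
Correction |R − A(h/2)| = 1.775e-04; gap |A(h/2) − A(h)| = 2.663e-03.

0.675539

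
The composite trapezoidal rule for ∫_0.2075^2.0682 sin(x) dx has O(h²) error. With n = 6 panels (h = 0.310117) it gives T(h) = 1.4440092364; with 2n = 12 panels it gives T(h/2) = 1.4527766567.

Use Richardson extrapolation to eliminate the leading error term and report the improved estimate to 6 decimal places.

1.455699

Method order is 2; weight 2^2 = 4.
A(h/2) − A(h) = 1.4527766567 − 1.4440092364 = 0.0087674203
Correction (A(h/2) − A(h))/(4 − 1) = 0.0087674203/3 = 0.0029224734
R = 1.4527766567 + 0.0029224734 = 1.4556991301
Correction |R − A(h/2)| = 2.922e-03; gap |A(h/2) − A(h)| = 8.767e-03.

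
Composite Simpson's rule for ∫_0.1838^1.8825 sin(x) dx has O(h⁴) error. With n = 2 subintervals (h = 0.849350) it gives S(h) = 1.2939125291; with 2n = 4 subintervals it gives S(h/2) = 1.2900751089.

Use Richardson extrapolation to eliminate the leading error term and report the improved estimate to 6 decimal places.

r = 4: numerator weight 16, denominator 15.
Numerator 16 × A(h/2) − A(h) = 16 × 1.2900751089 − 1.2939125291 = 19.3472892133
19.3472892133 ÷ 15 = 1.2898192809

1.289819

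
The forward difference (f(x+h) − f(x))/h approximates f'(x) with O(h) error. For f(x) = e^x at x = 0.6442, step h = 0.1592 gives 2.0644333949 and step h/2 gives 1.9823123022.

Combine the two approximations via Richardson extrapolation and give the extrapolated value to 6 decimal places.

Leading term ∝ h^1; use weight 2 = 2^1.
Numerator 2×A(h/2) − A(h) = 2×1.9823123022 − 2.0644333949 = 1.9001912095
R = 1.9001912095/1 = 1.9001912095
Shift from A(h/2): −0.0821210927.

1.900191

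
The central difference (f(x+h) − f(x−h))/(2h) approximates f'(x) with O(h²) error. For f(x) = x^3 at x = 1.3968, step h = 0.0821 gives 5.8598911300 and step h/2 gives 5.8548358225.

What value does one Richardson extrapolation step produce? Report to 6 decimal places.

r = 2, so 2^r = 4.
Difference of the inputs: 5.8548358225 − 5.8598911300 = -0.0050553075
Correction (A(h/2) − A(h))/(4 − 1) = (-0.0050553075)/3 = -0.0016851025
R = A(h/2) + (A(h/2) − A(h))/3 = 5.8548358225 − 0.0016851025 = 5.8531507200
Correction |R − A(h/2)| = 1.685e-03; gap |A(h/2) − A(h)| = 5.055e-03.

5.853151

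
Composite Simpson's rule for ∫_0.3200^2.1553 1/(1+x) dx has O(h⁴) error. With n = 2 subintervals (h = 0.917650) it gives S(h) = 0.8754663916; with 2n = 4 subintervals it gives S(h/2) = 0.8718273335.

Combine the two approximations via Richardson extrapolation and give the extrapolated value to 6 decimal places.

0.871585

With r = 4 the leading error scales as h^4, so the weight is 2^4 = 16.
16·0.8718273335 = 13.9492373360; subtract 0.8754663916 → 13.0737709444
Denominator 16 − 1 = 15.
Result: 0.8715847296
Correction |R − A(h/2)| = 2.426e-04; gap |A(h/2) − A(h)| = 3.639e-03.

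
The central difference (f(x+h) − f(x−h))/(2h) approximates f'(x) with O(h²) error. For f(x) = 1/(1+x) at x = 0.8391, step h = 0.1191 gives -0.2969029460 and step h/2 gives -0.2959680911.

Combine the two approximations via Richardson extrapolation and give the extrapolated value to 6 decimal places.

r = 2: numerator weight 4, denominator 3.
4·(-0.2959680911) = -1.1838723644; (-1.1838723644) − (-0.2969029460) = -0.8869694184
R = (-0.8869694184)/3 = -0.2956564728
Shift from A(h/2): +0.0003116183.

-0.295656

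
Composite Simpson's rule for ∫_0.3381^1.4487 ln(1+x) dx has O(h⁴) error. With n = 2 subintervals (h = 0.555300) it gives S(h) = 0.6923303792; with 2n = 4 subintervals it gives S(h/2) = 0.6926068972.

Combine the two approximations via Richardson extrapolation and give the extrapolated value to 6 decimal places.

0.692625

r = 4, so 2^r = 16.
Weighted: 11.0817103552 − 0.6923303792 = 10.3893799760
Denominator 16 − 1 = 15.
Extrapolated: 10.3893799760 / 15 = 0.6926253317
Gap between inputs: 2.765e-04; correction applied: +0.0000184345.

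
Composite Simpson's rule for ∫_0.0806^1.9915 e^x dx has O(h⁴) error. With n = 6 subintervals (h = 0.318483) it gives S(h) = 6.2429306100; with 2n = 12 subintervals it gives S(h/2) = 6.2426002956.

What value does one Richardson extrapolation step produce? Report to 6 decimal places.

6.242578

r = 4: numerator weight 16, denominator 15.
Top: 16(6.2426002956) − (6.2429306100) = 93.6386741196
R = 93.6386741196/15 = 6.2425782746
Shift from A(h/2): −0.0000220210.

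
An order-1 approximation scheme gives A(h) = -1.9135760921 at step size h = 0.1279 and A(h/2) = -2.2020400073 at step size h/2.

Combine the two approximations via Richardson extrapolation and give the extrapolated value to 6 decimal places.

-2.490504

Error is O(h^1); halving h shrinks it by 2^1 = 2.
2^1*A(h/2) = -4.4040800146; minus A(h) gives -2.4905039225.
Denominator 2 − 1 = 1.
So the Richardson estimate is -2.4905039225.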